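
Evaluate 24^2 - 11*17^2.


x^2 - d*y^2
= 24^2 - 11*17^2
= 576 - 3179
= -2603

-2603


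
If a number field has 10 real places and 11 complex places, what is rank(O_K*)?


By Dirichlet's unit theorem:
rank = r1 + r2 - 1
= 10 + 11 - 1
= 20

20


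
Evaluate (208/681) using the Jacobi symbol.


Compute (208/681) via quadratic reciprocity:
  pull out 2: (2/681) = +1  (since 681 mod 8 = 1)
  pull out 2: (2/681) = +1  (since 681 mod 8 = 1)
  pull out 2: (2/681) = +1  (since 681 mod 8 = 1)
  pull out 2: (2/681) = +1  (since 681 mod 8 = 1)
  reciprocity: (13/681) -> +(681/13)
  reduce: (5/13)
  reciprocity: (5/13) -> +(13/5)
  reduce: (3/5)
  reciprocity: (3/5) -> +(5/3)
  reduce: (2/3)
  pull out 2: (2/3) = -1  (since 3 mod 8 = 3)
  (1/3) = 1
Product of signs = -1

-1


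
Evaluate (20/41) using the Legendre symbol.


p = 41 is prime, so compute (20/41) with the reciprocity algorithm (Jacobi-symbol steps: pull out 2s via (2/n), flip via reciprocity, reduce):
  pull out 2: (2/41) = +1  (since 41 mod 8 = 1)
  pull out 2: (2/41) = +1  (since 41 mod 8 = 1)
  reciprocity: (5/41) -> +(41/5)
  reduce: (1/5)
  (1/5) = 1
Product of signs = 1
(20/41) = 1

1


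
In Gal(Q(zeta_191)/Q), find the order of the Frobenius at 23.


The Frobenius at p in Gal(Q(zeta_n)/Q) = (Z/nZ)* is the class of p, so its order is ord_191(23), the smallest k >= 1 with 23^k = 1 mod 191.
n = 191 = 191, phi(191) = 190; the order divides phi(n).
Divisors of 190: 1, 2, 5, 10, 19, 38, 95, 190
Repeated squaring mod 191: 23^1 = 23, 23^2 = 147, 23^4 = 26, 23^8 = 103, 23^16 = 104, 23^32 = 120, 23^64 = 75, 23^128 = 86
Test divisors in increasing order:
  k=1: 23^1 = 23 mod 191
  k=2: 23^2 = 147 mod 191
  k=5: 23^5 = 26 * 23 = 25 mod 191
  k=10: 23^10 = 103 * 147 = 52 mod 191
  k=19: 23^19 = 104 * 147 * 23 = 184 mod 191
  k=38: 23^38 = 120 * 26 * 147 = 49 mod 191
  k=95: 23^95 = 75 * 104 * 103 * 26 * 147 * 23 = 1 mod 191  <- first divisor giving 1
Order = 95

95


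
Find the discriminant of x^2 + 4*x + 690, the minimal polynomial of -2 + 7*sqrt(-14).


The element -2 + 7*sqrt(-14) has minimal polynomial:
x^2 + 4*x + 690
Discriminant = (4)^2 - 4*(690)
= 16 - 2760
= -2744

-2744


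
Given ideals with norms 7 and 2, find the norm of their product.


N(IJ) = N(I) * N(J)
= 7 * 2
= 14

14


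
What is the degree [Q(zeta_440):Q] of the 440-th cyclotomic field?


The degree equals Euler's totient phi(440).
440 = 2^3 * 5 * 11
phi(440) = 160

160


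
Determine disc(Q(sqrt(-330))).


For K = Q(sqrt(d)) with d squarefree: disc(K) = d if d = 1 mod 4, and disc(K) = 4d if d = 2 or 3 mod 4.
Here d = -330, and d mod 4 = 2.
d = 2 mod 4, not 1 (O_K = Z[sqrt(d)]), so disc(K) = 4d = 4 * (-330) = -1320

-1320


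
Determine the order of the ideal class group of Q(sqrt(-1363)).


K = Q(sqrt(-1363)). d mod 4 = 1, so D = disc(K) = d = -1363
h(K) equals the number of primitive reduced positive-definite forms (a, b, c) = a*x^2 + b*x*y + c*y^2 with b^2 - 4ac = D,
where reduced means |b| <= a <= c, with b >= 0 whenever |b| = a or a = c, and primitive means gcd(a, b, c) = 1.
Reduced forces 3a^2 <= |D| = 1363, so 1 <= a <= 21; b must have the parity of D, and c = (b^2 - D)/(4a) must be an integer >= a.
Enumerate a = 1..21, b in [-a, a]:
  a=1: (1, 1, 341)  [1]
  a=2..6: none
  a=7: (7, -3, 49), (7, 3, 49)  [2]
  a=8..10: none
  a=11: (11, -1, 31), (11, 1, 31)  [2]
  a=12..18: none
  a=19: (19, 9, 19)  [1]
  a=20..21: none
Total reduced forms: 1 + 2 + 2 + 1 = 6
h = 6

6


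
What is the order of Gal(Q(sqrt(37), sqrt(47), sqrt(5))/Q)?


The 3 square roots of distinct primes are multiplicatively independent over Q,
so [K:Q] = 2^3 and Gal(K/Q) is isomorphic to (Z/2Z)^3.
|Gal| = 2^3 = 8

8


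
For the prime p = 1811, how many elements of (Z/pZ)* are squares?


For prime p, the number of non-zero quadratic residues is (p-1)/2.
= (1811-1)/2
= 905

905


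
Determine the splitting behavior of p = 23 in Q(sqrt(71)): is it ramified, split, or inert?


K = Q(sqrt(71)). Since d mod 4 = 3, disc(K) = 284.
Check p | disc: 284 mod 23 = 8.
p does not divide disc. Compute Legendre symbol (d/p):
2^((23-1)/2) mod 23 = 1
(d/p) = 1, so p splits: (p) = P*P' with e=1, f=1, g=2.
Therefore p is split.

split


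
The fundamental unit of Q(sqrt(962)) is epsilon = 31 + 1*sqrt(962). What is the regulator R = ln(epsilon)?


epsilon = 31 + 1*sqrt(962)
= 62.0161
R = ln(62.0161)
= 4.1274

4.1274


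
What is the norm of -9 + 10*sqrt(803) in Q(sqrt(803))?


N(a + b*sqrt(d)) = a^2 - d*b^2
= (-9)^2 - (803)*(10)^2
= 81 - 80300
= -80219

-80219


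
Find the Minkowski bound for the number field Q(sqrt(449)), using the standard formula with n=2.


d = 449, d mod 4 = 1, so disc(K) = d = 449; |disc(K)| = 449
Real quadratic field, so n = 2, s = r2 = 0, r1 = 2
M = (n!/n^n) * (4/pi)^s * sqrt(|disc(K)|) = (2!/2^2) * (4/pi)^0 * sqrt(449)
= 0.5 * 1.000000 * 21.189620
= 10.5948

10.5948


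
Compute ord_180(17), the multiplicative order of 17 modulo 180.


We want ord_180(17), the smallest k >= 1 with 17^k = 1 mod 180.
n = 180 = 2^2 * 3^2 * 5, phi(180) = 48; the order divides phi(n).
Divisors of 48: 1, 2, 3, 4, 6, 8, 12, 16, 24, 48
Repeated squaring mod 180: 17^1 = 17, 17^2 = 109, 17^4 = 1, 17^8 = 1, 17^16 = 1, 17^32 = 1
Test divisors in increasing order:
  k=1: 17^1 = 17 mod 180
  k=2: 17^2 = 109 mod 180
  k=3: 17^3 = 109 * 17 = 53 mod 180
  k=4: 17^4 = 1 mod 180  <- first divisor giving 1
Order = 4

4


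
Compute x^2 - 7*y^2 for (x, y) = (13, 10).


x^2 - d*y^2
= 13^2 - 7*10^2
= 169 - 700
= -531

-531


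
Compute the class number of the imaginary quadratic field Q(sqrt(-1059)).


K = Q(sqrt(-1059)). d mod 4 = 1, so D = disc(K) = d = -1059
h(K) equals the number of primitive reduced positive-definite forms (a, b, c) = a*x^2 + b*x*y + c*y^2 with b^2 - 4ac = D,
where reduced means |b| <= a <= c, with b >= 0 whenever |b| = a or a = c, and primitive means gcd(a, b, c) = 1.
Reduced forces 3a^2 <= |D| = 1059, so 1 <= a <= 18; b must have the parity of D, and c = (b^2 - D)/(4a) must be an integer >= a.
Enumerate a = 1..18, b in [-a, a]:
  a=1: (1, 1, 265)  [1]
  a=2: none
  a=3: (3, 3, 89)  [1]
  a=4: none
  a=5: (5, -1, 53), (5, 1, 53)  [2]
  a=6..14: none
  a=15: (15, -9, 19), (15, 9, 19)  [2]
  a=16..18: none
Total reduced forms: 1 + 1 + 2 + 2 = 6
h = 6

6


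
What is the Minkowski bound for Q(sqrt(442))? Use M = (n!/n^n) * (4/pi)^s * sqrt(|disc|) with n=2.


d = 442, d mod 4 = 2, so disc(K) = 4d = 1768; |disc(K)| = 1768
Real quadratic field, so n = 2, s = r2 = 0, r1 = 2
M = (n!/n^n) * (4/pi)^s * sqrt(|disc(K)|) = (2!/2^2) * (4/pi)^0 * sqrt(1768)
= 0.5 * 1.000000 * 42.047592
= 21.0238

21.0238


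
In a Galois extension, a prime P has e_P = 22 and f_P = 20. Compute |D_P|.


|D_P| = e * f
= 22 * 20
= 440

440


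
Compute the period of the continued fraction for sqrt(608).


Run the CF algorithm for sqrt(608).
a_0 = floor(sqrt(608)) = 24; set m_0=0, q_0=1.
Recurrence: m' = q*a - m,  q' = (d - m'^2)/q,  a' = floor((a_0 + m')/q').
  step 1: m=24, q=32, a=1
  step 2: m=8, q=17, a=1
  step 3: m=9, q=31, a=1
  step 4: m=22, q=4, a=11
  step 5: m=22, q=31, a=1
  step 6: m=9, q=17, a=1
  step 7: m=8, q=32, a=1
  step 8: m=24, q=1, a=48
a_8 = 2*a_0 = 48, so the period closes here.
sqrt(608) = [24; 1, 1, 1, 11, 1, 1, 1, 48]
Period length = 8

8


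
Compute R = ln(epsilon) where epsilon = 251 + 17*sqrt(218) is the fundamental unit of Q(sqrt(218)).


epsilon = 251 + 17*sqrt(218)
= 502.0020
R = ln(502.0020)
= 6.2186

6.2186


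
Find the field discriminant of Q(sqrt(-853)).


For K = Q(sqrt(d)) with d squarefree: disc(K) = d if d = 1 mod 4, and disc(K) = 4d if d = 2 or 3 mod 4.
Here d = -853, and d mod 4 = 3.
d = 3 mod 4, not 1 (O_K = Z[sqrt(d)]), so disc(K) = 4d = 4 * (-853) = -3412

-3412


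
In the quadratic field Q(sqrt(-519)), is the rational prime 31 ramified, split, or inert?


K = Q(sqrt(-519)). Since d mod 4 = 1, disc(K) = -519.
Check p | disc: -519 mod 31 = 8.
p does not divide disc. Compute Legendre symbol (d/p):
8^((31-1)/2) mod 31 = 1
(d/p) = 1, so p splits: (p) = P*P' with e=1, f=1, g=2.
Therefore p is split.

split


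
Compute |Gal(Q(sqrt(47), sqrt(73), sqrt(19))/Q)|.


The 3 square roots of distinct primes are multiplicatively independent over Q,
so [K:Q] = 2^3 and Gal(K/Q) is isomorphic to (Z/2Z)^3.
|Gal| = 2^3 = 8

8


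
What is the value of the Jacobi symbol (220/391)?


Compute (220/391) via quadratic reciprocity:
  pull out 2: (2/391) = +1  (since 391 mod 8 = 7)
  pull out 2: (2/391) = +1  (since 391 mod 8 = 7)
  reciprocity: (55/391) -> -(391/55)
  reduce: (6/55)
  pull out 2: (2/55) = +1  (since 55 mod 8 = 7)
  reciprocity: (3/55) -> -(55/3)
  reduce: (1/3)
  (1/3) = 1
Product of signs = 1

1


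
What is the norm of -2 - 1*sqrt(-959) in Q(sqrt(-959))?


N(a + b*sqrt(d)) = a^2 - d*b^2
= (-2)^2 - (-959)*(-1)^2
= 4 + 959
= 963

963


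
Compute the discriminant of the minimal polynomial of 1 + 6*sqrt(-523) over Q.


The element 1 + 6*sqrt(-523) has minimal polynomial:
x^2 - 2*x + 18829
Discriminant = (-2)^2 - 4*(18829)
= 4 - 75316
= -75312

-75312


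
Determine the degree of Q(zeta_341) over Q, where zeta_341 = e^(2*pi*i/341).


The degree equals Euler's totient phi(341).
341 = 11 * 31
phi(341) = 300

300


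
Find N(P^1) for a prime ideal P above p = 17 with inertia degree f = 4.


N(P^a) = p^(a*f)
= 17^(1*4)
= 17^4
= 83521

83521


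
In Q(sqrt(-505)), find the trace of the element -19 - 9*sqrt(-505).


Tr(a + b*sqrt(d)) = (a + b*sqrt(d)) + (a - b*sqrt(d)) = 2a
= 2 * (-19)
= -38

-38


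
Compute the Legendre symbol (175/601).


p = 601 is prime, so compute (175/601) with the reciprocity algorithm (Jacobi-symbol steps: pull out 2s via (2/n), flip via reciprocity, reduce):
  reciprocity: (175/601) -> +(601/175)
  reduce: (76/175)
  pull out 2: (2/175) = +1  (since 175 mod 8 = 7)
  pull out 2: (2/175) = +1  (since 175 mod 8 = 7)
  reciprocity: (19/175) -> -(175/19)
  reduce: (4/19)
  pull out 2: (2/19) = -1  (since 19 mod 8 = 3)
  pull out 2: (2/19) = -1  (since 19 mod 8 = 3)
  (1/19) = 1
Product of signs = -1
(175/601) = -1

-1


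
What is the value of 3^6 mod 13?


p = 13 is prime and the exponent is (p-1)/2 = 6, so by Euler's criterion 3^6 = (3/13) = +1 or -1 mod 13.
Compute by square-and-multiply:
  6 = 4 + 2 (binary 110)
  Repeated squaring mod 13: 3^1 = 3, 3^2 = 9, 3^4 = 3
  3^6 = 3^4 * 3^2 = 3 * 9 mod 13
    3 * 9 = 27 = 1 mod 13
  3^6 = 1 mod 13
Result 1: 3 is a quadratic residue mod 13.
3^6 mod 13 = 1

1


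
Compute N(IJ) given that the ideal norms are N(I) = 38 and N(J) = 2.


N(IJ) = N(I) * N(J)
= 38 * 2
= 76

76


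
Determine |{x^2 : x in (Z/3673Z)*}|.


For prime p, the number of non-zero quadratic residues is (p-1)/2.
= (3673-1)/2
= 1836

1836


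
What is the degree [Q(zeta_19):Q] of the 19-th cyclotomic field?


The degree equals Euler's totient phi(19).
19 = 19
phi(19) = 18

18


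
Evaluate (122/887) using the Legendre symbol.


p = 887 is prime, so compute (122/887) with the reciprocity algorithm (Jacobi-symbol steps: pull out 2s via (2/n), flip via reciprocity, reduce):
  pull out 2: (2/887) = +1  (since 887 mod 8 = 7)
  reciprocity: (61/887) -> +(887/61)
  reduce: (33/61)
  reciprocity: (33/61) -> +(61/33)
  reduce: (28/33)
  pull out 2: (2/33) = +1  (since 33 mod 8 = 1)
  pull out 2: (2/33) = +1  (since 33 mod 8 = 1)
  reciprocity: (7/33) -> +(33/7)
  reduce: (5/7)
  reciprocity: (5/7) -> +(7/5)
  reduce: (2/5)
  pull out 2: (2/5) = -1  (since 5 mod 8 = 5)
  (1/5) = 1
Product of signs = -1
(122/887) = -1

-1


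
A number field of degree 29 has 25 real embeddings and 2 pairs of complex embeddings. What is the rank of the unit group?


By Dirichlet's unit theorem:
rank = r1 + r2 - 1
= 25 + 2 - 1
= 26

26


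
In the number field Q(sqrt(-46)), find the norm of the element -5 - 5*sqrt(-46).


N(a + b*sqrt(d)) = a^2 - d*b^2
= (-5)^2 - (-46)*(-5)^2
= 25 + 1150
= 1175

1175


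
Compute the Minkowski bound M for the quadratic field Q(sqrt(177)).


d = 177, d mod 4 = 1, so disc(K) = d = 177; |disc(K)| = 177
Real quadratic field, so n = 2, s = r2 = 0, r1 = 2
M = (n!/n^n) * (4/pi)^s * sqrt(|disc(K)|) = (2!/2^2) * (4/pi)^0 * sqrt(177)
= 0.5 * 1.000000 * 13.304135
= 6.6521

6.6521


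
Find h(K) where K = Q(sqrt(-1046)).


K = Q(sqrt(-1046)). d mod 4 = 2, so D = disc(K) = 4d = -4184
h(K) equals the number of primitive reduced positive-definite forms (a, b, c) = a*x^2 + b*x*y + c*y^2 with b^2 - 4ac = D,
where reduced means |b| <= a <= c, with b >= 0 whenever |b| = a or a = c, and primitive means gcd(a, b, c) = 1.
Reduced forces 3a^2 <= |D| = 4184, so 1 <= a <= 37; b must have the parity of D, and c = (b^2 - D)/(4a) must be an integer >= a.
Enumerate a = 1..37, b in [-a, a]:
  a=1: (1, 0, 1046)  [1]
  a=2: (2, 0, 523)  [1]
  a=3: (3, -2, 349), (3, 2, 349)  [2]
  a=4: none
  a=5: (5, -4, 210), (5, 4, 210)  [2]
  a=6: (6, -4, 175), (6, 4, 175)  [2]
  a=7: (7, -4, 150), (7, 4, 150)  [2]
  a=8: none
  a=9: (9, -8, 118), (9, 8, 118)  [2]
  a=10: (10, -4, 105), (10, 4, 105)  [2]
  a=11..13: none
  a=14: (14, -4, 75), (14, 4, 75)  [2]
  a=15: (15, -14, 73), (15, -4, 70), (15, 4, 70), (15, 14, 73)  [4]
  a=16: none
  a=17: (17, -10, 63), (17, 10, 63)  [2]
  a=18: (18, -8, 59), (18, 8, 59)  [2]
  a=19..20: none
  a=21: (21, -10, 51), (21, -4, 50), (21, 4, 50), (21, 10, 51)  [4]
  a=22: none
  a=23: (23, -18, 49), (23, 18, 49)  [2]
  a=24: none
  a=25: (25, -4, 42), (25, 4, 42)  [2]
  a=26: none
  a=27: (27, -26, 45), (27, 26, 45)  [2]
  a=28..29: none
  a=30: (30, -16, 37), (30, -4, 35), (30, 4, 35), (30, 16, 37)  [4]
  a=31: (31, -30, 41), (31, 30, 41)  [2]
  a=32..33: none
  a=34: (34, -24, 35), (34, 24, 35)  [2]
  a=35..37: none
Total reduced forms: 1 + 1 + 2 + 2 + 2 + 2 + 2 + 2 + 2 + 4 + 2 + 2 + 4 + 2 + 2 + 2 + 4 + 2 + 2 = 42
h = 42

42


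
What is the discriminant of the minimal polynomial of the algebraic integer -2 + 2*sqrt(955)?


The element -2 + 2*sqrt(955) has minimal polynomial:
x^2 + 4*x - 3816
Discriminant = (4)^2 - 4*(-3816)
= 16 + 15264
= 15280

15280


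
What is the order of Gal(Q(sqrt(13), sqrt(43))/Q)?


The 2 square roots of distinct primes are multiplicatively independent over Q,
so [K:Q] = 2^2 and Gal(K/Q) is isomorphic to (Z/2Z)^2.
|Gal| = 2^2 = 4

4


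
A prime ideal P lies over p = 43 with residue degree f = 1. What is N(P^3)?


N(P^a) = p^(a*f)
= 43^(3*1)
= 43^3
= 79507

79507


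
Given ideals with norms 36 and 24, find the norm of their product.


N(IJ) = N(I) * N(J)
= 36 * 24
= 864

864


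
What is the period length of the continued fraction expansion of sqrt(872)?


Run the CF algorithm for sqrt(872).
a_0 = floor(sqrt(872)) = 29; set m_0=0, q_0=1.
Recurrence: m' = q*a - m,  q' = (d - m'^2)/q,  a' = floor((a_0 + m')/q').
  step 1: m=29, q=31, a=1
  step 2: m=2, q=28, a=1
  step 3: m=26, q=7, a=7
  step 4: m=23, q=49, a=1
  step 5: m=26, q=4, a=13
  step 6: m=26, q=49, a=1
  step 7: m=23, q=7, a=7
  step 8: m=26, q=28, a=1
  step 9: m=2, q=31, a=1
  step 10: m=29, q=1, a=58
a_10 = 2*a_0 = 58, so the period closes here.
sqrt(872) = [29; 1, 1, 7, 1, 13, 1, 7, 1, 1, 58]
Period length = 10

10


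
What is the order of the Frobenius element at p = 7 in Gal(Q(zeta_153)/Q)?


The Frobenius at p in Gal(Q(zeta_n)/Q) = (Z/nZ)* is the class of p, so its order is ord_153(7), the smallest k >= 1 with 7^k = 1 mod 153.
n = 153 = 3^2 * 17, phi(153) = 96; the order divides phi(n).
Divisors of 96: 1, 2, 3, 4, 6, 8, 12, 16, 24, 32, 48, 96
Repeated squaring mod 153: 7^1 = 7, 7^2 = 49, 7^4 = 106, 7^8 = 67, 7^16 = 52, 7^32 = 103, 7^64 = 52
Test divisors in increasing order:
  k=1: 7^1 = 7 mod 153
  k=2: 7^2 = 49 mod 153
  k=3: 7^3 = 49 * 7 = 37 mod 153
  k=4: 7^4 = 106 mod 153
  k=6: 7^6 = 106 * 49 = 145 mod 153
  k=8: 7^8 = 67 mod 153
  k=12: 7^12 = 67 * 106 = 64 mod 153
  k=16: 7^16 = 52 mod 153
  k=24: 7^24 = 52 * 67 = 118 mod 153
  k=32: 7^32 = 103 mod 153
  k=48: 7^48 = 103 * 52 = 1 mod 153  <- first divisor giving 1
Order = 48

48


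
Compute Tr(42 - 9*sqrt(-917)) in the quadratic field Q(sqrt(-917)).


Tr(a + b*sqrt(d)) = (a + b*sqrt(d)) + (a - b*sqrt(d)) = 2a
= 2 * (42)
= 84

84


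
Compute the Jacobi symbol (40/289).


Compute (40/289) via quadratic reciprocity:
  pull out 2: (2/289) = +1  (since 289 mod 8 = 1)
  pull out 2: (2/289) = +1  (since 289 mod 8 = 1)
  pull out 2: (2/289) = +1  (since 289 mod 8 = 1)
  reciprocity: (5/289) -> +(289/5)
  reduce: (4/5)
  pull out 2: (2/5) = -1  (since 5 mod 8 = 5)
  pull out 2: (2/5) = -1  (since 5 mod 8 = 5)
  (1/5) = 1
Product of signs = 1

1


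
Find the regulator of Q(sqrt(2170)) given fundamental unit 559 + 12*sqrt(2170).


epsilon = 559 + 12*sqrt(2170)
= 1117.9991
R = ln(1117.9991)
= 7.0193

7.0193


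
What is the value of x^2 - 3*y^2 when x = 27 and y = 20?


x^2 - d*y^2
= 27^2 - 3*20^2
= 729 - 1200
= -471

-471


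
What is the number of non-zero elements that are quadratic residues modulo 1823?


For prime p, the number of non-zero quadratic residues is (p-1)/2.
= (1823-1)/2
= 911

911


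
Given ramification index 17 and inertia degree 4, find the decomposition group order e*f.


|D_P| = e * f
= 17 * 4
= 68

68


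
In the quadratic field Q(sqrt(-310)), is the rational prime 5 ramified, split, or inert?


K = Q(sqrt(-310)). Since d mod 4 = 2, disc(K) = -1240.
Check p | disc: -1240 mod 5 = 0.
p divides disc, so p ramifies: (p) = P^2 with e=2, f=1, g=1.
Therefore p is ramified.

ramified


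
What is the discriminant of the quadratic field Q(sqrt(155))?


For K = Q(sqrt(d)) with d squarefree: disc(K) = d if d = 1 mod 4, and disc(K) = 4d if d = 2 or 3 mod 4.
Here d = 155, and d mod 4 = 3.
d = 3 mod 4, not 1 (O_K = Z[sqrt(d)]), so disc(K) = 4d = 4 * (155) = 620

620


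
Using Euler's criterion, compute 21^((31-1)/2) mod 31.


p = 31 is prime and the exponent is (p-1)/2 = 15, so by Euler's criterion 21^15 = (21/31) = +1 or -1 mod 31.
Compute by square-and-multiply:
  15 = 8 + 4 + 2 + 1 (binary 1111)
  Repeated squaring mod 31: 21^1 = 21, 21^2 = 7, 21^4 = 18, 21^8 = 14
  21^15 = 21^8 * 21^4 * 21^2 * 21^1 = 14 * 18 * 7 * 21 mod 31
    14 * 18 = 252 = 4 mod 31
    4 * 7 = 28 = 28 mod 31
    28 * 21 = 588 = 30 mod 31
  21^15 = 30 mod 31
Result 30 = p - 1 = -1 mod 31: 21 is a quadratic non-residue mod 31. As a residue in [0, p-1] the value is 30.
21^15 mod 31 = 30

30


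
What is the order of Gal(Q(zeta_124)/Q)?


|Gal(Q(zeta_124)/Q)| = phi(124)
= 60

60


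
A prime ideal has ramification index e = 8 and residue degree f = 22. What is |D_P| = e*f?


|D_P| = e * f
= 8 * 22
= 176

176


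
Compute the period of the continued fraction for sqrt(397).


Run the CF algorithm for sqrt(397).
a_0 = floor(sqrt(397)) = 19; set m_0=0, q_0=1.
Recurrence: m' = q*a - m,  q' = (d - m'^2)/q,  a' = floor((a_0 + m')/q').
  step 1: m=19, q=36, a=1
  step 2: m=17, q=3, a=12
  step 3: m=19, q=12, a=3
  step 4: m=17, q=9, a=4
  step 5: m=19, q=4, a=9
  step 6: m=17, q=27, a=1
  step 7: m=10, q=11, a=2
  step 8: m=12, q=23, a=1
  step 9: m=11, q=12, a=2
  step 10: m=13, q=19, a=1
  step 11: m=6, q=19, a=1
  step 12: m=13, q=12, a=2
  step 13: m=11, q=23, a=1
  step 14: m=12, q=11, a=2
  step 15: m=10, q=27, a=1
  step 16: m=17, q=4, a=9
  step 17: m=19, q=9, a=4
  step 18: m=17, q=12, a=3
  step 19: m=19, q=3, a=12
  step 20: m=17, q=36, a=1
  step 21: m=19, q=1, a=38
a_21 = 2*a_0 = 38, so the period closes here.
sqrt(397) = [19; 1, 12, 3, 4, 9, 1, 2, 1, 2, 1, 1, 2, 1, 2, 1, 9, 4, 3, 12, 1, 38]
Period length = 21

21


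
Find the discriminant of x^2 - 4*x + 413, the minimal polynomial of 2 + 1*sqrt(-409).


The element 2 + 1*sqrt(-409) has minimal polynomial:
x^2 - 4*x + 413
Discriminant = (-4)^2 - 4*(413)
= 16 - 1652
= -1636

-1636


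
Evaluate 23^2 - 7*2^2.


x^2 - d*y^2
= 23^2 - 7*2^2
= 529 - 28
= 501

501


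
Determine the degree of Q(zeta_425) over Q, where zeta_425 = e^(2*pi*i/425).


The degree equals Euler's totient phi(425).
425 = 5^2 * 17
phi(425) = 320

320


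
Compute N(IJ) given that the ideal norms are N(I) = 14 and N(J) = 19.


N(IJ) = N(I) * N(J)
= 14 * 19
= 266

266


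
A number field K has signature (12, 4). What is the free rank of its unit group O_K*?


By Dirichlet's unit theorem:
rank = r1 + r2 - 1
= 12 + 4 - 1
= 15

15


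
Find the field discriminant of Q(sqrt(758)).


For K = Q(sqrt(d)) with d squarefree: disc(K) = d if d = 1 mod 4, and disc(K) = 4d if d = 2 or 3 mod 4.
Here d = 758, and d mod 4 = 2.
d = 2 mod 4, not 1 (O_K = Z[sqrt(d)]), so disc(K) = 4d = 4 * (758) = 3032

3032


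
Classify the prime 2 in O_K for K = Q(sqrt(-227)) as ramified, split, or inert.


K = Q(sqrt(-227)). Since d mod 4 = 1, disc(K) = -227.
Check p | disc: -227 mod 2 = 1.
p=2 does not divide disc (d is 1 mod 4). 2 splits iff d = 1 mod 8.
d mod 8 = 5, so (d/2) = -1.
(d/p) = -1, so p is inert: (p) stays prime with e=1, f=2, g=1.
Therefore p is inert.

inert


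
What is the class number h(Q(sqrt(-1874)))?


K = Q(sqrt(-1874)). d mod 4 = 2, so D = disc(K) = 4d = -7496
h(K) equals the number of primitive reduced positive-definite forms (a, b, c) = a*x^2 + b*x*y + c*y^2 with b^2 - 4ac = D,
where reduced means |b| <= a <= c, with b >= 0 whenever |b| = a or a = c, and primitive means gcd(a, b, c) = 1.
Reduced forces 3a^2 <= |D| = 7496, so 1 <= a <= 49; b must have the parity of D, and c = (b^2 - D)/(4a) must be an integer >= a.
Enumerate a = 1..49, b in [-a, a]:
  a=1: (1, 0, 1874)  [1]
  a=2: (2, 0, 937)  [1]
  a=3: (3, -2, 625), (3, 2, 625)  [2]
  a=4: none
  a=5: (5, -2, 375), (5, 2, 375)  [2]
  a=6: (6, -4, 313), (6, 4, 313)  [2]
  a=7: (7, -6, 269), (7, 6, 269)  [2]
  a=8: none
  a=9: (9, -8, 210), (9, 8, 210)  [2]
  a=10: (10, -8, 189), (10, 8, 189)  [2]
  a=11..13: none
  a=14: (14, -8, 135), (14, 8, 135)  [2]
  a=15: (15, -8, 126), (15, -2, 125), (15, 2, 125), (15, 8, 126)  [4]
  a=16: none
  a=17: (17, -16, 114), (17, 16, 114)  [2]
  a=18: (18, -8, 105), (18, 8, 105)  [2]
  a=19: (19, -16, 102), (19, 16, 102)  [2]
  a=20: none
  a=21: (21, -20, 94), (21, -8, 90), (21, 8, 90), (21, 20, 94)  [4]
  a=22: none
  a=23: (23, -18, 85), (23, 18, 85)  [2]
  a=24: none
  a=25: (25, -2, 75), (25, 2, 75)  [2]
  a=26: none
  a=27: (27, -8, 70), (27, 8, 70)  [2]
  a=28..29: none
  a=30: (30, -28, 69), (30, -8, 63), (30, 8, 63), (30, 28, 69)  [4]
  a=31..33: none
  a=34: (34, -16, 57), (34, 16, 57)  [2]
  a=35: (35, -22, 57), (35, -8, 54), (35, 8, 54), (35, 22, 57)  [4]
  a=36..37: none
  a=38: (38, -16, 51), (38, 16, 51)  [2]
  a=39..41: none
  a=42: (42, -20, 47), (42, -8, 45), (42, 8, 45), (42, 20, 47)  [4]
  a=43..44: none
  a=45: (45, -28, 46), (45, 28, 46)  [2]
  a=46..48: none
  a=49: (49, -48, 50), (49, 48, 50)  [2]
Total reduced forms: 1 + 1 + 2 + 2 + 2 + 2 + 2 + 2 + 2 + 4 + 2 + 2 + 2 + 4 + 2 + 2 + 2 + 4 + 2 + 4 + 2 + 4 + 2 + 2 = 56
h = 56

56


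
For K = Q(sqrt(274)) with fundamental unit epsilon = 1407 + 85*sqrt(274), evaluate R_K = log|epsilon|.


epsilon = 1407 + 85*sqrt(274)
= 2814.0004
R = ln(2814.0004)
= 7.9424

7.9424


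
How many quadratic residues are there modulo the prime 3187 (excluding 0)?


For prime p, the number of non-zero quadratic residues is (p-1)/2.
= (3187-1)/2
= 1593

1593


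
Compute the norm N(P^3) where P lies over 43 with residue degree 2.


N(P^a) = p^(a*f)
= 43^(3*2)
= 43^6
= 6321363049

6321363049


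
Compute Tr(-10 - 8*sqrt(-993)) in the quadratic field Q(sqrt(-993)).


Tr(a + b*sqrt(d)) = (a + b*sqrt(d)) + (a - b*sqrt(d)) = 2a
= 2 * (-10)
= -20

-20


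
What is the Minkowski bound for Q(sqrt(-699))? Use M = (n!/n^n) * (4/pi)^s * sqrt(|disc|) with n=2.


d = -699, d mod 4 = 1, so disc(K) = d = -699; |disc(K)| = 699
Imaginary quadratic field, so n = 2, s = r2 = 1, r1 = 0
M = (n!/n^n) * (4/pi)^s * sqrt(|disc(K)|) = (2!/2^2) * (4/pi)^1 * sqrt(699)
= 0.5 * 1.273240 * 26.438608
= 16.8313

16.8313


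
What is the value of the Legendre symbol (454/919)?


p = 919 is prime, so compute (454/919) with the reciprocity algorithm (Jacobi-symbol steps: pull out 2s via (2/n), flip via reciprocity, reduce):
  pull out 2: (2/919) = +1  (since 919 mod 8 = 7)
  reciprocity: (227/919) -> -(919/227)
  reduce: (11/227)
  reciprocity: (11/227) -> -(227/11)
  reduce: (7/11)
  reciprocity: (7/11) -> -(11/7)
  reduce: (4/7)
  pull out 2: (2/7) = +1  (since 7 mod 8 = 7)
  pull out 2: (2/7) = +1  (since 7 mod 8 = 7)
  (1/7) = 1
Product of signs = -1
(454/919) = -1

-1


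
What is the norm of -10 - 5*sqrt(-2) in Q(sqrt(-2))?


N(a + b*sqrt(d)) = a^2 - d*b^2
= (-10)^2 - (-2)*(-5)^2
= 100 + 50
= 150

150


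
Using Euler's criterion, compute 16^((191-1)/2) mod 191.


p = 191 is prime and the exponent is (p-1)/2 = 95, so by Euler's criterion 16^95 = (16/191) = +1 or -1 mod 191.
Compute by square-and-multiply:
  95 = 64 + 16 + 8 + 4 + 2 + 1 (binary 1011111)
  Repeated squaring mod 191: 16^1 = 16, 16^2 = 65, 16^4 = 23, 16^8 = 147, 16^16 = 26, 16^32 = 103, 16^64 = 104
  16^95 = 16^64 * 16^16 * 16^8 * 16^4 * 16^2 * 16^1 = 104 * 26 * 147 * 23 * 65 * 16 mod 191
    104 * 26 = 2704 = 30 mod 191
    30 * 147 = 4410 = 17 mod 191
    17 * 23 = 391 = 9 mod 191
    9 * 65 = 585 = 12 mod 191
    12 * 16 = 192 = 1 mod 191
  16^95 = 1 mod 191
Result 1: 16 is a quadratic residue mod 191.
16^95 mod 191 = 1

1


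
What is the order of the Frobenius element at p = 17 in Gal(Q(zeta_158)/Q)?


The Frobenius at p in Gal(Q(zeta_n)/Q) = (Z/nZ)* is the class of p, so its order is ord_158(17), the smallest k >= 1 with 17^k = 1 mod 158.
n = 158 = 2 * 79, phi(158) = 78; the order divides phi(n).
Divisors of 78: 1, 2, 3, 6, 13, 26, 39, 78
Repeated squaring mod 158: 17^1 = 17, 17^2 = 131, 17^4 = 97, 17^8 = 87, 17^16 = 143, 17^32 = 67, 17^64 = 65
Test divisors in increasing order:
  k=1: 17^1 = 17 mod 158
  k=2: 17^2 = 131 mod 158
  k=3: 17^3 = 131 * 17 = 15 mod 158
  k=6: 17^6 = 97 * 131 = 67 mod 158
  k=13: 17^13 = 87 * 97 * 17 = 157 mod 158
  k=26: 17^26 = 143 * 87 * 131 = 1 mod 158  <- first divisor giving 1
Order = 26

26


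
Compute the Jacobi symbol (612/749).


Compute (612/749) via quadratic reciprocity:
  pull out 2: (2/749) = -1  (since 749 mod 8 = 5)
  pull out 2: (2/749) = -1  (since 749 mod 8 = 5)
  reciprocity: (153/749) -> +(749/153)
  reduce: (137/153)
  reciprocity: (137/153) -> +(153/137)
  reduce: (16/137)
  pull out 2: (2/137) = +1  (since 137 mod 8 = 1)
  pull out 2: (2/137) = +1  (since 137 mod 8 = 1)
  pull out 2: (2/137) = +1  (since 137 mod 8 = 1)
  pull out 2: (2/137) = +1  (since 137 mod 8 = 1)
  (1/137) = 1
Product of signs = 1

1


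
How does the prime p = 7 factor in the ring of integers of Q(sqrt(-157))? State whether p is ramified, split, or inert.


K = Q(sqrt(-157)). Since d mod 4 = 3, disc(K) = -628.
Check p | disc: -628 mod 7 = 2.
p does not divide disc. Compute Legendre symbol (d/p):
4^((7-1)/2) mod 7 = 1
(d/p) = 1, so p splits: (p) = P*P' with e=1, f=1, g=2.
Therefore p is split.

split


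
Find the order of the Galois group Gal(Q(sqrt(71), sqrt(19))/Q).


The 2 square roots of distinct primes are multiplicatively independent over Q,
so [K:Q] = 2^2 and Gal(K/Q) is isomorphic to (Z/2Z)^2.
|Gal| = 2^2 = 4

4


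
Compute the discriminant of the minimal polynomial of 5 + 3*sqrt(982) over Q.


The element 5 + 3*sqrt(982) has minimal polynomial:
x^2 - 10*x - 8813
Discriminant = (-10)^2 - 4*(-8813)
= 100 + 35252
= 35352

35352


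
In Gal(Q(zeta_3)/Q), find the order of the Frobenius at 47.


The Frobenius at p in Gal(Q(zeta_n)/Q) = (Z/nZ)* is the class of p, so its order is ord_3(47), the smallest k >= 1 with 47^k = 1 mod 3.
n = 3 = 3, phi(3) = 2; the order divides phi(n).
Divisors of 2: 1, 2
Repeated squaring mod 3: 47^1 = 2, 47^2 = 1
Test divisors in increasing order:
  k=1: 47^1 = 2 mod 3
  k=2: 47^2 = 1 mod 3  <- first divisor giving 1
Order = 2

2


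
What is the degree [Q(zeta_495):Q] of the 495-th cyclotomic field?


The degree equals Euler's totient phi(495).
495 = 3^2 * 5 * 11
phi(495) = 240

240


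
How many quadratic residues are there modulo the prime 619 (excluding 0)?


For prime p, the number of non-zero quadratic residues is (p-1)/2.
= (619-1)/2
= 309

309


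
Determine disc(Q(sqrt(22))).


For K = Q(sqrt(d)) with d squarefree: disc(K) = d if d = 1 mod 4, and disc(K) = 4d if d = 2 or 3 mod 4.
Here d = 22, and d mod 4 = 2.
d = 2 mod 4, not 1 (O_K = Z[sqrt(d)]), so disc(K) = 4d = 4 * (22) = 88

88


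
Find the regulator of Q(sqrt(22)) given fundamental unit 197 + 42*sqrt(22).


epsilon = 197 + 42*sqrt(22)
= 393.9975
R = ln(393.9975)
= 5.9763

5.9763


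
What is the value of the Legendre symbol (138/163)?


p = 163 is prime, so compute (138/163) with the reciprocity algorithm (Jacobi-symbol steps: pull out 2s via (2/n), flip via reciprocity, reduce):
  pull out 2: (2/163) = -1  (since 163 mod 8 = 3)
  reciprocity: (69/163) -> +(163/69)
  reduce: (25/69)
  reciprocity: (25/69) -> +(69/25)
  reduce: (19/25)
  reciprocity: (19/25) -> +(25/19)
  reduce: (6/19)
  pull out 2: (2/19) = -1  (since 19 mod 8 = 3)
  reciprocity: (3/19) -> -(19/3)
  reduce: (1/3)
  (1/3) = 1
Product of signs = -1
(138/163) = -1

-1


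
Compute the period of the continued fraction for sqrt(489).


Run the CF algorithm for sqrt(489).
a_0 = floor(sqrt(489)) = 22; set m_0=0, q_0=1.
Recurrence: m' = q*a - m,  q' = (d - m'^2)/q,  a' = floor((a_0 + m')/q').
  step 1: m=22, q=5, a=8
  step 2: m=18, q=33, a=1
  step 3: m=15, q=8, a=4
  step 4: m=17, q=25, a=1
  step 5: m=8, q=17, a=1
  step 6: m=9, q=24, a=1
  step 7: m=15, q=11, a=3
  step 8: m=18, q=15, a=2
  step 9: m=12, q=23, a=1
  step 10: m=11, q=16, a=2
  step 11: m=21, q=3, a=14
  step 12: m=21, q=16, a=2
  step 13: m=11, q=23, a=1
  step 14: m=12, q=15, a=2
  step 15: m=18, q=11, a=3
  step 16: m=15, q=24, a=1
  step 17: m=9, q=17, a=1
  step 18: m=8, q=25, a=1
  step 19: m=17, q=8, a=4
  step 20: m=15, q=33, a=1
  step 21: m=18, q=5, a=8
  step 22: m=22, q=1, a=44
a_22 = 2*a_0 = 44, so the period closes here.
sqrt(489) = [22; 8, 1, 4, 1, 1, 1, 3, 2, 1, 2, 14, 2, 1, 2, 3, 1, 1, 1, 4, 1, 8, 44]
Period length = 22

22


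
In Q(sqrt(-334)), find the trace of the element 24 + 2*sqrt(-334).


Tr(a + b*sqrt(d)) = (a + b*sqrt(d)) + (a - b*sqrt(d)) = 2a
= 2 * (24)
= 48

48


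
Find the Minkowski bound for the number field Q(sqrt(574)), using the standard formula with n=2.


d = 574, d mod 4 = 2, so disc(K) = 4d = 2296; |disc(K)| = 2296
Real quadratic field, so n = 2, s = r2 = 0, r1 = 2
M = (n!/n^n) * (4/pi)^s * sqrt(|disc(K)|) = (2!/2^2) * (4/pi)^0 * sqrt(2296)
= 0.5 * 1.000000 * 47.916594
= 23.9583

23.9583


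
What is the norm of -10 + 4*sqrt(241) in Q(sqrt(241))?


N(a + b*sqrt(d)) = a^2 - d*b^2
= (-10)^2 - (241)*(4)^2
= 100 - 3856
= -3756

-3756


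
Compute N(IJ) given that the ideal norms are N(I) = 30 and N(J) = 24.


N(IJ) = N(I) * N(J)
= 30 * 24
= 720

720


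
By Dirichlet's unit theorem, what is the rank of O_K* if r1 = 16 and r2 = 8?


By Dirichlet's unit theorem:
rank = r1 + r2 - 1
= 16 + 8 - 1
= 23

23


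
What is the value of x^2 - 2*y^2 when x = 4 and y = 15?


x^2 - d*y^2
= 4^2 - 2*15^2
= 16 - 450
= -434

-434


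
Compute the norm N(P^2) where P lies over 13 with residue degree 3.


N(P^a) = p^(a*f)
= 13^(2*3)
= 13^6
= 4826809

4826809


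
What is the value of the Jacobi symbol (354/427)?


Compute (354/427) via quadratic reciprocity:
  pull out 2: (2/427) = -1  (since 427 mod 8 = 3)
  reciprocity: (177/427) -> +(427/177)
  reduce: (73/177)
  reciprocity: (73/177) -> +(177/73)
  reduce: (31/73)
  reciprocity: (31/73) -> +(73/31)
  reduce: (11/31)
  reciprocity: (11/31) -> -(31/11)
  reduce: (9/11)
  reciprocity: (9/11) -> +(11/9)
  reduce: (2/9)
  pull out 2: (2/9) = +1  (since 9 mod 8 = 1)
  (1/9) = 1
Product of signs = 1

1


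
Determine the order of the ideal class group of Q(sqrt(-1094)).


K = Q(sqrt(-1094)). d mod 4 = 2, so D = disc(K) = 4d = -4376
h(K) equals the number of primitive reduced positive-definite forms (a, b, c) = a*x^2 + b*x*y + c*y^2 with b^2 - 4ac = D,
where reduced means |b| <= a <= c, with b >= 0 whenever |b| = a or a = c, and primitive means gcd(a, b, c) = 1.
Reduced forces 3a^2 <= |D| = 4376, so 1 <= a <= 38; b must have the parity of D, and c = (b^2 - D)/(4a) must be an integer >= a.
Enumerate a = 1..38, b in [-a, a]:
  a=1: (1, 0, 1094)  [1]
  a=2: (2, 0, 547)  [1]
  a=3: (3, -2, 365), (3, 2, 365)  [2]
  a=4: none
  a=5: (5, -2, 219), (5, 2, 219)  [2]
  a=6: (6, -4, 183), (6, 4, 183)  [2]
  a=7..8: none
  a=9: (9, -4, 122), (9, 4, 122)  [2]
  a=10: (10, -8, 111), (10, 8, 111)  [2]
  a=11..14: none
  a=15: (15, -8, 74), (15, -2, 73), (15, 2, 73), (15, 8, 74)  [4]
  a=16..17: none
  a=18: (18, -4, 61), (18, 4, 61)  [2]
  a=19..24: none
  a=25: (25, -18, 47), (25, 18, 47)  [2]
  a=26: none
  a=27: (27, -22, 45), (27, 22, 45)  [2]
  a=28..29: none
  a=30: (30, -28, 43), (30, -8, 37), (30, 8, 37), (30, 28, 43)  [4]
  a=31..38: none
Total reduced forms: 1 + 1 + 2 + 2 + 2 + 2 + 2 + 4 + 2 + 2 + 2 + 4 = 26
h = 26

26


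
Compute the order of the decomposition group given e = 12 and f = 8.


|D_P| = e * f
= 12 * 8
= 96

96


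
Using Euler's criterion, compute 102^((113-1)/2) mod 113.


p = 113 is prime and the exponent is (p-1)/2 = 56, so by Euler's criterion 102^56 = (102/113) = +1 or -1 mod 113.
Compute by square-and-multiply:
  56 = 32 + 16 + 8 (binary 111000)
  Repeated squaring mod 113: 102^1 = 102, 102^2 = 8, 102^4 = 64, 102^8 = 28, 102^16 = 106, 102^32 = 49
  102^56 = 102^32 * 102^16 * 102^8 = 49 * 106 * 28 mod 113
    49 * 106 = 5194 = 109 mod 113
    109 * 28 = 3052 = 1 mod 113
  102^56 = 1 mod 113
Result 1: 102 is a quadratic residue mod 113.
102^56 mod 113 = 1

1


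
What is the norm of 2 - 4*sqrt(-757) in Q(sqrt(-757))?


N(a + b*sqrt(d)) = a^2 - d*b^2
= (2)^2 - (-757)*(-4)^2
= 4 + 12112
= 12116

12116


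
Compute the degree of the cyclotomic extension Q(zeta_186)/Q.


The degree equals Euler's totient phi(186).
186 = 2 * 3 * 31
phi(186) = 60

60


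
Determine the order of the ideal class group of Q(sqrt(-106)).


K = Q(sqrt(-106)). d mod 4 = 2, so D = disc(K) = 4d = -424
h(K) equals the number of primitive reduced positive-definite forms (a, b, c) = a*x^2 + b*x*y + c*y^2 with b^2 - 4ac = D,
where reduced means |b| <= a <= c, with b >= 0 whenever |b| = a or a = c, and primitive means gcd(a, b, c) = 1.
Reduced forces 3a^2 <= |D| = 424, so 1 <= a <= 11; b must have the parity of D, and c = (b^2 - D)/(4a) must be an integer >= a.
Enumerate a = 1..11, b in [-a, a]:
  a=1: (1, 0, 106)  [1]
  a=2: (2, 0, 53)  [1]
  a=3..4: none
  a=5: (5, -4, 22), (5, 4, 22)  [2]
  a=6..9: none
  a=10: (10, -4, 11), (10, 4, 11)  [2]
  a=11: none
Total reduced forms: 1 + 1 + 2 + 2 = 6
h = 6

6


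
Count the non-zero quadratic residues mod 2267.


For prime p, the number of non-zero quadratic residues is (p-1)/2.
= (2267-1)/2
= 1133

1133


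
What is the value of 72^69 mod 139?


p = 139 is prime and the exponent is (p-1)/2 = 69, so by Euler's criterion 72^69 = (72/139) = +1 or -1 mod 139.
Compute by square-and-multiply:
  69 = 64 + 4 + 1 (binary 1000101)
  Repeated squaring mod 139: 72^1 = 72, 72^2 = 41, 72^4 = 13, 72^8 = 30, 72^16 = 66, 72^32 = 47, 72^64 = 124
  72^69 = 72^64 * 72^4 * 72^1 = 124 * 13 * 72 mod 139
    124 * 13 = 1612 = 83 mod 139
    83 * 72 = 5976 = 138 mod 139
  72^69 = 138 mod 139
Result 138 = p - 1 = -1 mod 139: 72 is a quadratic non-residue mod 139. As a residue in [0, p-1] the value is 138.
72^69 mod 139 = 138

138


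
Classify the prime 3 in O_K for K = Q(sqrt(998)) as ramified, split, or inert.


K = Q(sqrt(998)). Since d mod 4 = 2, disc(K) = 3992.
Check p | disc: 3992 mod 3 = 2.
p does not divide disc. Compute Legendre symbol (d/p):
2^((3-1)/2) mod 3 = -1
(d/p) = -1, so p is inert: (p) stays prime with e=1, f=2, g=1.
Therefore p is inert.

inert


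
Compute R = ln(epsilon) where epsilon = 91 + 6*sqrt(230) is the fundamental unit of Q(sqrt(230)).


epsilon = 91 + 6*sqrt(230)
= 181.9945
R = ln(181.9945)
= 5.2040

5.2040


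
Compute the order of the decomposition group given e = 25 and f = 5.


|D_P| = e * f
= 25 * 5
= 125

125


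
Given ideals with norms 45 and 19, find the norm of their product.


N(IJ) = N(I) * N(J)
= 45 * 19
= 855

855


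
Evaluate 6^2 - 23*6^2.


x^2 - d*y^2
= 6^2 - 23*6^2
= 36 - 828
= -792

-792


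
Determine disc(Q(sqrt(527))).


For K = Q(sqrt(d)) with d squarefree: disc(K) = d if d = 1 mod 4, and disc(K) = 4d if d = 2 or 3 mod 4.
Here d = 527, and d mod 4 = 3.
d = 3 mod 4, not 1 (O_K = Z[sqrt(d)]), so disc(K) = 4d = 4 * (527) = 2108

2108


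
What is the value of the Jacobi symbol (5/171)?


Compute (5/171) via quadratic reciprocity:
  reciprocity: (5/171) -> +(171/5)
  reduce: (1/5)
  (1/5) = 1
Product of signs = 1

1


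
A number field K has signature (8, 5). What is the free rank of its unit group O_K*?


By Dirichlet's unit theorem:
rank = r1 + r2 - 1
= 8 + 5 - 1
= 12

12


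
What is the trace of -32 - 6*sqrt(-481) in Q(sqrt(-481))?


Tr(a + b*sqrt(d)) = (a + b*sqrt(d)) + (a - b*sqrt(d)) = 2a
= 2 * (-32)
= -64

-64


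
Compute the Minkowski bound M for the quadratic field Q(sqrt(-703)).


d = -703, d mod 4 = 1, so disc(K) = d = -703; |disc(K)| = 703
Imaginary quadratic field, so n = 2, s = r2 = 1, r1 = 0
M = (n!/n^n) * (4/pi)^s * sqrt(|disc(K)|) = (2!/2^2) * (4/pi)^1 * sqrt(703)
= 0.5 * 1.273240 * 26.514147
= 16.8794

16.8794


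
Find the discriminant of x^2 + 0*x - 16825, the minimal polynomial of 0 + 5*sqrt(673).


The element 0 + 5*sqrt(673) has minimal polynomial:
x^2 + 0*x - 16825
Discriminant = (0)^2 - 4*(-16825)
= 0 + 67300
= 67300

67300


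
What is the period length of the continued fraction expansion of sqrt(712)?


Run the CF algorithm for sqrt(712).
a_0 = floor(sqrt(712)) = 26; set m_0=0, q_0=1.
Recurrence: m' = q*a - m,  q' = (d - m'^2)/q,  a' = floor((a_0 + m')/q').
  step 1: m=26, q=36, a=1
  step 2: m=10, q=17, a=2
  step 3: m=24, q=8, a=6
  step 4: m=24, q=17, a=2
  step 5: m=10, q=36, a=1
  step 6: m=26, q=1, a=52
a_6 = 2*a_0 = 52, so the period closes here.
sqrt(712) = [26; 1, 2, 6, 2, 1, 52]
Period length = 6

6


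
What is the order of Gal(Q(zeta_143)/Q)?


|Gal(Q(zeta_143)/Q)| = phi(143)
= 120

120


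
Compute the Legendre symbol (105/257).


p = 257 is prime, so compute (105/257) with the reciprocity algorithm (Jacobi-symbol steps: pull out 2s via (2/n), flip via reciprocity, reduce):
  reciprocity: (105/257) -> +(257/105)
  reduce: (47/105)
  reciprocity: (47/105) -> +(105/47)
  reduce: (11/47)
  reciprocity: (11/47) -> -(47/11)
  reduce: (3/11)
  reciprocity: (3/11) -> -(11/3)
  reduce: (2/3)
  pull out 2: (2/3) = -1  (since 3 mod 8 = 3)
  (1/3) = 1
Product of signs = -1
(105/257) = -1

-1


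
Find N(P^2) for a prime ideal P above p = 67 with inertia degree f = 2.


N(P^a) = p^(a*f)
= 67^(2*2)
= 67^4
= 20151121

20151121


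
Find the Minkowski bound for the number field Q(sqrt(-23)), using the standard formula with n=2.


d = -23, d mod 4 = 1, so disc(K) = d = -23; |disc(K)| = 23
Imaginary quadratic field, so n = 2, s = r2 = 1, r1 = 0
M = (n!/n^n) * (4/pi)^s * sqrt(|disc(K)|) = (2!/2^2) * (4/pi)^1 * sqrt(23)
= 0.5 * 1.273240 * 4.795832
= 3.0531

3.0531


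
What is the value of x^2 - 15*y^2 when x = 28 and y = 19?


x^2 - d*y^2
= 28^2 - 15*19^2
= 784 - 5415
= -4631

-4631


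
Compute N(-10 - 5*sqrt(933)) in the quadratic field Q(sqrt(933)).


N(a + b*sqrt(d)) = a^2 - d*b^2
= (-10)^2 - (933)*(-5)^2
= 100 - 23325
= -23225

-23225


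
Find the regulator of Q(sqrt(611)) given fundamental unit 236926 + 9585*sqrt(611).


epsilon = 236926 + 9585*sqrt(611)
= 473852.0000
R = ln(473852.0000)
= 13.0687

13.0687


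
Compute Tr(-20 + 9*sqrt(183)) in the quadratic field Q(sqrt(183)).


Tr(a + b*sqrt(d)) = (a + b*sqrt(d)) + (a - b*sqrt(d)) = 2a
= 2 * (-20)
= -40

-40
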